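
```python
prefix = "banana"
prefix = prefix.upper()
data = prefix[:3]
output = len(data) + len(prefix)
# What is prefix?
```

Answer: 'BANANA'

Derivation:
Trace (tracking prefix):
prefix = 'banana'  # -> prefix = 'banana'
prefix = prefix.upper()  # -> prefix = 'BANANA'
data = prefix[:3]  # -> data = 'BAN'
output = len(data) + len(prefix)  # -> output = 9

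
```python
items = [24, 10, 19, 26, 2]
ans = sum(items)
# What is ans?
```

Trace (tracking ans):
items = [24, 10, 19, 26, 2]  # -> items = [24, 10, 19, 26, 2]
ans = sum(items)  # -> ans = 81

Answer: 81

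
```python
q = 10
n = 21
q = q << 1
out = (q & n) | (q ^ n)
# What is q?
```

Answer: 20

Derivation:
Trace (tracking q):
q = 10  # -> q = 10
n = 21  # -> n = 21
q = q << 1  # -> q = 20
out = q & n | q ^ n  # -> out = 21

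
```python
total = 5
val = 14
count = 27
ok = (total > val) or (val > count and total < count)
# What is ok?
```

Answer: False

Derivation:
Trace (tracking ok):
total = 5  # -> total = 5
val = 14  # -> val = 14
count = 27  # -> count = 27
ok = total > val or (val > count and total < count)  # -> ok = False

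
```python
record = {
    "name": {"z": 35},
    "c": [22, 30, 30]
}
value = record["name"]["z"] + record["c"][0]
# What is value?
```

Answer: 57

Derivation:
Trace (tracking value):
record = {'name': {'z': 35}, 'c': [22, 30, 30]}  # -> record = {'name': {'z': 35}, 'c': [22, 30, 30]}
value = record['name']['z'] + record['c'][0]  # -> value = 57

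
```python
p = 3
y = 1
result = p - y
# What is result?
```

Answer: 2

Derivation:
Trace (tracking result):
p = 3  # -> p = 3
y = 1  # -> y = 1
result = p - y  # -> result = 2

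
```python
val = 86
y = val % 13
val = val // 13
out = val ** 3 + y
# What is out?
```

Answer: 224

Derivation:
Trace (tracking out):
val = 86  # -> val = 86
y = val % 13  # -> y = 8
val = val // 13  # -> val = 6
out = val ** 3 + y  # -> out = 224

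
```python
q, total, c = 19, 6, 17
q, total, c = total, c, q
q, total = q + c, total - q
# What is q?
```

Trace (tracking q):
q, total, c = (19, 6, 17)  # -> q = 19, total = 6, c = 17
q, total, c = (total, c, q)  # -> q = 6, total = 17, c = 19
q, total = (q + c, total - q)  # -> q = 25, total = 11

Answer: 25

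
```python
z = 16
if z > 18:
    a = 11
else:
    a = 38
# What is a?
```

Answer: 38

Derivation:
Trace (tracking a):
z = 16  # -> z = 16
if z > 18:  # condition is False
else:
    a = 38  # -> a = 38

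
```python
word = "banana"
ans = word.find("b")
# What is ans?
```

Trace (tracking ans):
word = 'banana'  # -> word = 'banana'
ans = word.find('b')  # -> ans = 0

Answer: 0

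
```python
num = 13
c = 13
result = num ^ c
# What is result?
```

Answer: 0

Derivation:
Trace (tracking result):
num = 13  # -> num = 13
c = 13  # -> c = 13
result = num ^ c  # -> result = 0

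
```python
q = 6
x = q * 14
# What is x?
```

Answer: 84

Derivation:
Trace (tracking x):
q = 6  # -> q = 6
x = q * 14  # -> x = 84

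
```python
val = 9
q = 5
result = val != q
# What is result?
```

Trace (tracking result):
val = 9  # -> val = 9
q = 5  # -> q = 5
result = val != q  # -> result = True

Answer: True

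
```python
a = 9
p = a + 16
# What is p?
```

Trace (tracking p):
a = 9  # -> a = 9
p = a + 16  # -> p = 25

Answer: 25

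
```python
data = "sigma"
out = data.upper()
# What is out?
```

Trace (tracking out):
data = 'sigma'  # -> data = 'sigma'
out = data.upper()  # -> out = 'SIGMA'

Answer: 'SIGMA'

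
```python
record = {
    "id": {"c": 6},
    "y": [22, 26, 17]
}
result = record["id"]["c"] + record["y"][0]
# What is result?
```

Trace (tracking result):
record = {'id': {'c': 6}, 'y': [22, 26, 17]}  # -> record = {'id': {'c': 6}, 'y': [22, 26, 17]}
result = record['id']['c'] + record['y'][0]  # -> result = 28

Answer: 28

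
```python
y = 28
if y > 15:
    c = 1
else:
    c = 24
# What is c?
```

Answer: 1

Derivation:
Trace (tracking c):
y = 28  # -> y = 28
if y > 15:  # condition is True
    c = 1  # -> c = 1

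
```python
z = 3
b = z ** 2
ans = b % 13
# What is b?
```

Trace (tracking b):
z = 3  # -> z = 3
b = z ** 2  # -> b = 9
ans = b % 13  # -> ans = 9

Answer: 9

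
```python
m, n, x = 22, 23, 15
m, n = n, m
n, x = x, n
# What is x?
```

Answer: 22

Derivation:
Trace (tracking x):
m, n, x = (22, 23, 15)  # -> m = 22, n = 23, x = 15
m, n = (n, m)  # -> m = 23, n = 22
n, x = (x, n)  # -> n = 15, x = 22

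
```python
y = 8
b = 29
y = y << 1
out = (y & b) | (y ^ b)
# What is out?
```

Answer: 29

Derivation:
Trace (tracking out):
y = 8  # -> y = 8
b = 29  # -> b = 29
y = y << 1  # -> y = 16
out = y & b | y ^ b  # -> out = 29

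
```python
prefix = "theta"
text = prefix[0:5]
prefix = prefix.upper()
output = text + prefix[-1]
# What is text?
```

Trace (tracking text):
prefix = 'theta'  # -> prefix = 'theta'
text = prefix[0:5]  # -> text = 'theta'
prefix = prefix.upper()  # -> prefix = 'THETA'
output = text + prefix[-1]  # -> output = 'thetaA'

Answer: 'theta'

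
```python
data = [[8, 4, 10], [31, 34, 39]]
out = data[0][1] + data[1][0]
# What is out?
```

Answer: 35

Derivation:
Trace (tracking out):
data = [[8, 4, 10], [31, 34, 39]]  # -> data = [[8, 4, 10], [31, 34, 39]]
out = data[0][1] + data[1][0]  # -> out = 35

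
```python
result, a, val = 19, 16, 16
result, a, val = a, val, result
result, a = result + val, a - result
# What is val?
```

Trace (tracking val):
result, a, val = (19, 16, 16)  # -> result = 19, a = 16, val = 16
result, a, val = (a, val, result)  # -> result = 16, a = 16, val = 19
result, a = (result + val, a - result)  # -> result = 35, a = 0

Answer: 19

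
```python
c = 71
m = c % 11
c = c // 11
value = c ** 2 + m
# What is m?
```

Trace (tracking m):
c = 71  # -> c = 71
m = c % 11  # -> m = 5
c = c // 11  # -> c = 6
value = c ** 2 + m  # -> value = 41

Answer: 5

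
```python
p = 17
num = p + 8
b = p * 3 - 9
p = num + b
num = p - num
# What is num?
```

Trace (tracking num):
p = 17  # -> p = 17
num = p + 8  # -> num = 25
b = p * 3 - 9  # -> b = 42
p = num + b  # -> p = 67
num = p - num  # -> num = 42

Answer: 42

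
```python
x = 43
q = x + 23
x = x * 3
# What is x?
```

Trace (tracking x):
x = 43  # -> x = 43
q = x + 23  # -> q = 66
x = x * 3  # -> x = 129

Answer: 129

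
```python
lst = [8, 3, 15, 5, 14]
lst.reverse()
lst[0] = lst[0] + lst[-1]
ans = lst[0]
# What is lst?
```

Answer: [22, 5, 15, 3, 8]

Derivation:
Trace (tracking lst):
lst = [8, 3, 15, 5, 14]  # -> lst = [8, 3, 15, 5, 14]
lst.reverse()  # -> lst = [14, 5, 15, 3, 8]
lst[0] = lst[0] + lst[-1]  # -> lst = [22, 5, 15, 3, 8]
ans = lst[0]  # -> ans = 22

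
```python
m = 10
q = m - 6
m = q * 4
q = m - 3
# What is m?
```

Trace (tracking m):
m = 10  # -> m = 10
q = m - 6  # -> q = 4
m = q * 4  # -> m = 16
q = m - 3  # -> q = 13

Answer: 16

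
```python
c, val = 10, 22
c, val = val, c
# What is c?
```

Trace (tracking c):
c, val = (10, 22)  # -> c = 10, val = 22
c, val = (val, c)  # -> c = 22, val = 10

Answer: 22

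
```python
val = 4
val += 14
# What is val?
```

Trace (tracking val):
val = 4  # -> val = 4
val += 14  # -> val = 18

Answer: 18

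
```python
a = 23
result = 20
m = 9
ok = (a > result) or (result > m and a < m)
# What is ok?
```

Trace (tracking ok):
a = 23  # -> a = 23
result = 20  # -> result = 20
m = 9  # -> m = 9
ok = a > result or (result > m and a < m)  # -> ok = True

Answer: True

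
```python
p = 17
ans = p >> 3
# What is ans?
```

Trace (tracking ans):
p = 17  # -> p = 17
ans = p >> 3  # -> ans = 2

Answer: 2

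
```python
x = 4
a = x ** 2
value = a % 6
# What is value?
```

Answer: 4

Derivation:
Trace (tracking value):
x = 4  # -> x = 4
a = x ** 2  # -> a = 16
value = a % 6  # -> value = 4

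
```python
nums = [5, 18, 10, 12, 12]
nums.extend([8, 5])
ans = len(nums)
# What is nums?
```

Trace (tracking nums):
nums = [5, 18, 10, 12, 12]  # -> nums = [5, 18, 10, 12, 12]
nums.extend([8, 5])  # -> nums = [5, 18, 10, 12, 12, 8, 5]
ans = len(nums)  # -> ans = 7

Answer: [5, 18, 10, 12, 12, 8, 5]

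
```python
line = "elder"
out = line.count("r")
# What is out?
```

Answer: 1

Derivation:
Trace (tracking out):
line = 'elder'  # -> line = 'elder'
out = line.count('r')  # -> out = 1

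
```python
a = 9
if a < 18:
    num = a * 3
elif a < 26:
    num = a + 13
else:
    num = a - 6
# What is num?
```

Trace (tracking num):
a = 9  # -> a = 9
if a < 18:  # condition is True
    num = a * 3  # -> num = 27

Answer: 27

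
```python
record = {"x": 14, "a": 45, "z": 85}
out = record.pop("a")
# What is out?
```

Trace (tracking out):
record = {'x': 14, 'a': 45, 'z': 85}  # -> record = {'x': 14, 'a': 45, 'z': 85}
out = record.pop('a')  # -> out = 45

Answer: 45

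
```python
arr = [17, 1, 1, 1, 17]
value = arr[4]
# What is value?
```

Trace (tracking value):
arr = [17, 1, 1, 1, 17]  # -> arr = [17, 1, 1, 1, 17]
value = arr[4]  # -> value = 17

Answer: 17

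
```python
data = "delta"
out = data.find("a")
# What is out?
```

Trace (tracking out):
data = 'delta'  # -> data = 'delta'
out = data.find('a')  # -> out = 4

Answer: 4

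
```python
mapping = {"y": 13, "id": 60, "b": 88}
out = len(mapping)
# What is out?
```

Trace (tracking out):
mapping = {'y': 13, 'id': 60, 'b': 88}  # -> mapping = {'y': 13, 'id': 60, 'b': 88}
out = len(mapping)  # -> out = 3

Answer: 3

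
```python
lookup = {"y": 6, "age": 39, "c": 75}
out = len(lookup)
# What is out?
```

Answer: 3

Derivation:
Trace (tracking out):
lookup = {'y': 6, 'age': 39, 'c': 75}  # -> lookup = {'y': 6, 'age': 39, 'c': 75}
out = len(lookup)  # -> out = 3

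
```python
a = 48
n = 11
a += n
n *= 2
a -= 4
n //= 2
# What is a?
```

Answer: 55

Derivation:
Trace (tracking a):
a = 48  # -> a = 48
n = 11  # -> n = 11
a += n  # -> a = 59
n *= 2  # -> n = 22
a -= 4  # -> a = 55
n //= 2  # -> n = 11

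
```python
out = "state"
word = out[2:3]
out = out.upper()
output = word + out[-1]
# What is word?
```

Answer: 'a'

Derivation:
Trace (tracking word):
out = 'state'  # -> out = 'state'
word = out[2:3]  # -> word = 'a'
out = out.upper()  # -> out = 'STATE'
output = word + out[-1]  # -> output = 'aE'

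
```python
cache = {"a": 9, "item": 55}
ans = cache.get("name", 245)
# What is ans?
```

Trace (tracking ans):
cache = {'a': 9, 'item': 55}  # -> cache = {'a': 9, 'item': 55}
ans = cache.get('name', 245)  # -> ans = 245

Answer: 245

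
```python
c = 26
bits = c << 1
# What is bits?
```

Answer: 52

Derivation:
Trace (tracking bits):
c = 26  # -> c = 26
bits = c << 1  # -> bits = 52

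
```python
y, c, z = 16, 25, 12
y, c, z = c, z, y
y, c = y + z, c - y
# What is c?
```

Trace (tracking c):
y, c, z = (16, 25, 12)  # -> y = 16, c = 25, z = 12
y, c, z = (c, z, y)  # -> y = 25, c = 12, z = 16
y, c = (y + z, c - y)  # -> y = 41, c = -13

Answer: -13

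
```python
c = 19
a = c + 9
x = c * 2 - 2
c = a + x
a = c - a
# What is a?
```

Trace (tracking a):
c = 19  # -> c = 19
a = c + 9  # -> a = 28
x = c * 2 - 2  # -> x = 36
c = a + x  # -> c = 64
a = c - a  # -> a = 36

Answer: 36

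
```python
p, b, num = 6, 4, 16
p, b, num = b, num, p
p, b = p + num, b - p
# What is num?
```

Trace (tracking num):
p, b, num = (6, 4, 16)  # -> p = 6, b = 4, num = 16
p, b, num = (b, num, p)  # -> p = 4, b = 16, num = 6
p, b = (p + num, b - p)  # -> p = 10, b = 12

Answer: 6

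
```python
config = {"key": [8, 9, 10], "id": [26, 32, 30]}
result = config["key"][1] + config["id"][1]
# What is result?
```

Trace (tracking result):
config = {'key': [8, 9, 10], 'id': [26, 32, 30]}  # -> config = {'key': [8, 9, 10], 'id': [26, 32, 30]}
result = config['key'][1] + config['id'][1]  # -> result = 41

Answer: 41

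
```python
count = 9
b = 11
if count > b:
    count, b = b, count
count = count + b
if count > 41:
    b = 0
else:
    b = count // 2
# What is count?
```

Trace (tracking count):
count = 9  # -> count = 9
b = 11  # -> b = 11
if count > b:  # condition is False
count = count + b  # -> count = 20
if count > 41:  # condition is False
else:
    b = count // 2  # -> b = 10

Answer: 20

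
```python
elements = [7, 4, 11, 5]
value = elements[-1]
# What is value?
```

Answer: 5

Derivation:
Trace (tracking value):
elements = [7, 4, 11, 5]  # -> elements = [7, 4, 11, 5]
value = elements[-1]  # -> value = 5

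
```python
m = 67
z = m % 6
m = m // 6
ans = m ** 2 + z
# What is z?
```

Answer: 1

Derivation:
Trace (tracking z):
m = 67  # -> m = 67
z = m % 6  # -> z = 1
m = m // 6  # -> m = 11
ans = m ** 2 + z  # -> ans = 122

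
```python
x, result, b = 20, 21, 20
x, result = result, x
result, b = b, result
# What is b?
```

Trace (tracking b):
x, result, b = (20, 21, 20)  # -> x = 20, result = 21, b = 20
x, result = (result, x)  # -> x = 21, result = 20
result, b = (b, result)  # -> result = 20, b = 20

Answer: 20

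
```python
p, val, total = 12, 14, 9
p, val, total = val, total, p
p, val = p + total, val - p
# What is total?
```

Answer: 12

Derivation:
Trace (tracking total):
p, val, total = (12, 14, 9)  # -> p = 12, val = 14, total = 9
p, val, total = (val, total, p)  # -> p = 14, val = 9, total = 12
p, val = (p + total, val - p)  # -> p = 26, val = -5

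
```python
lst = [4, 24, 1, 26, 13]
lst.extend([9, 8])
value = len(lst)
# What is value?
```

Trace (tracking value):
lst = [4, 24, 1, 26, 13]  # -> lst = [4, 24, 1, 26, 13]
lst.extend([9, 8])  # -> lst = [4, 24, 1, 26, 13, 9, 8]
value = len(lst)  # -> value = 7

Answer: 7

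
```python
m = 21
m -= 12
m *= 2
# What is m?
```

Trace (tracking m):
m = 21  # -> m = 21
m -= 12  # -> m = 9
m *= 2  # -> m = 18

Answer: 18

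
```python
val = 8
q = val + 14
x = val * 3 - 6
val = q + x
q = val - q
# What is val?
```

Answer: 40

Derivation:
Trace (tracking val):
val = 8  # -> val = 8
q = val + 14  # -> q = 22
x = val * 3 - 6  # -> x = 18
val = q + x  # -> val = 40
q = val - q  # -> q = 18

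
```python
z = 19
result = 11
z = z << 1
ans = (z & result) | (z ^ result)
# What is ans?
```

Trace (tracking ans):
z = 19  # -> z = 19
result = 11  # -> result = 11
z = z << 1  # -> z = 38
ans = z & result | z ^ result  # -> ans = 47

Answer: 47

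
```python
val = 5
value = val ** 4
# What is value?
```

Answer: 625

Derivation:
Trace (tracking value):
val = 5  # -> val = 5
value = val ** 4  # -> value = 625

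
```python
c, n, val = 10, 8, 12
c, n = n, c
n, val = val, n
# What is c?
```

Answer: 8

Derivation:
Trace (tracking c):
c, n, val = (10, 8, 12)  # -> c = 10, n = 8, val = 12
c, n = (n, c)  # -> c = 8, n = 10
n, val = (val, n)  # -> n = 12, val = 10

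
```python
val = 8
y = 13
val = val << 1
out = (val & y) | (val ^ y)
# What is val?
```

Answer: 16

Derivation:
Trace (tracking val):
val = 8  # -> val = 8
y = 13  # -> y = 13
val = val << 1  # -> val = 16
out = val & y | val ^ y  # -> out = 29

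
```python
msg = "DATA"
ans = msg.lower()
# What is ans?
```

Answer: 'data'

Derivation:
Trace (tracking ans):
msg = 'DATA'  # -> msg = 'DATA'
ans = msg.lower()  # -> ans = 'data'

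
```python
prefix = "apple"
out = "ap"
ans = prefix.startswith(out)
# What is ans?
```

Answer: True

Derivation:
Trace (tracking ans):
prefix = 'apple'  # -> prefix = 'apple'
out = 'ap'  # -> out = 'ap'
ans = prefix.startswith(out)  # -> ans = True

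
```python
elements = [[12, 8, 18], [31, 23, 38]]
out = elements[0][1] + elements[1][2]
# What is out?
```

Answer: 46

Derivation:
Trace (tracking out):
elements = [[12, 8, 18], [31, 23, 38]]  # -> elements = [[12, 8, 18], [31, 23, 38]]
out = elements[0][1] + elements[1][2]  # -> out = 46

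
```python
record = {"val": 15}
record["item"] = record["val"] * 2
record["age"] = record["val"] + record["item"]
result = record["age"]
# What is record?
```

Answer: {'val': 15, 'item': 30, 'age': 45}

Derivation:
Trace (tracking record):
record = {'val': 15}  # -> record = {'val': 15}
record['item'] = record['val'] * 2  # -> record = {'val': 15, 'item': 30}
record['age'] = record['val'] + record['item']  # -> record = {'val': 15, 'item': 30, 'age': 45}
result = record['age']  # -> result = 45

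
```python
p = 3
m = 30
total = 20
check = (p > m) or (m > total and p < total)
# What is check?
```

Trace (tracking check):
p = 3  # -> p = 3
m = 30  # -> m = 30
total = 20  # -> total = 20
check = p > m or (m > total and p < total)  # -> check = True

Answer: True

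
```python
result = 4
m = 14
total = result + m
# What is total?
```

Trace (tracking total):
result = 4  # -> result = 4
m = 14  # -> m = 14
total = result + m  # -> total = 18

Answer: 18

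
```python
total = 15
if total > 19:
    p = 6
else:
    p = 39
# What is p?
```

Trace (tracking p):
total = 15  # -> total = 15
if total > 19:  # condition is False
else:
    p = 39  # -> p = 39

Answer: 39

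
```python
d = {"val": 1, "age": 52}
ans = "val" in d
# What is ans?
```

Answer: True

Derivation:
Trace (tracking ans):
d = {'val': 1, 'age': 52}  # -> d = {'val': 1, 'age': 52}
ans = 'val' in d  # -> ans = True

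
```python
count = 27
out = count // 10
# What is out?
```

Trace (tracking out):
count = 27  # -> count = 27
out = count // 10  # -> out = 2

Answer: 2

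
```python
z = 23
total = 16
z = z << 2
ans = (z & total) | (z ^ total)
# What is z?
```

Answer: 92

Derivation:
Trace (tracking z):
z = 23  # -> z = 23
total = 16  # -> total = 16
z = z << 2  # -> z = 92
ans = z & total | z ^ total  # -> ans = 92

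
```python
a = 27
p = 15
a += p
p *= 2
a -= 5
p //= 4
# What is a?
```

Answer: 37

Derivation:
Trace (tracking a):
a = 27  # -> a = 27
p = 15  # -> p = 15
a += p  # -> a = 42
p *= 2  # -> p = 30
a -= 5  # -> a = 37
p //= 4  # -> p = 7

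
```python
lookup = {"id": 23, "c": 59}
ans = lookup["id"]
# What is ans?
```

Answer: 23

Derivation:
Trace (tracking ans):
lookup = {'id': 23, 'c': 59}  # -> lookup = {'id': 23, 'c': 59}
ans = lookup['id']  # -> ans = 23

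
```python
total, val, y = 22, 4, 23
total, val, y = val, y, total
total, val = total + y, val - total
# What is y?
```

Answer: 22

Derivation:
Trace (tracking y):
total, val, y = (22, 4, 23)  # -> total = 22, val = 4, y = 23
total, val, y = (val, y, total)  # -> total = 4, val = 23, y = 22
total, val = (total + y, val - total)  # -> total = 26, val = 19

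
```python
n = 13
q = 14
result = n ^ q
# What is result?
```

Answer: 3

Derivation:
Trace (tracking result):
n = 13  # -> n = 13
q = 14  # -> q = 14
result = n ^ q  # -> result = 3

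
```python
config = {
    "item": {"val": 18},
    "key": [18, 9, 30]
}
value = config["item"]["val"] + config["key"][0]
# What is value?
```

Answer: 36

Derivation:
Trace (tracking value):
config = {'item': {'val': 18}, 'key': [18, 9, 30]}  # -> config = {'item': {'val': 18}, 'key': [18, 9, 30]}
value = config['item']['val'] + config['key'][0]  # -> value = 36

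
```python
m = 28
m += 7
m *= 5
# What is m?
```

Answer: 175

Derivation:
Trace (tracking m):
m = 28  # -> m = 28
m += 7  # -> m = 35
m *= 5  # -> m = 175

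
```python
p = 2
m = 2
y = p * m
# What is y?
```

Trace (tracking y):
p = 2  # -> p = 2
m = 2  # -> m = 2
y = p * m  # -> y = 4

Answer: 4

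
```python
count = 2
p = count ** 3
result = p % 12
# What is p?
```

Answer: 8

Derivation:
Trace (tracking p):
count = 2  # -> count = 2
p = count ** 3  # -> p = 8
result = p % 12  # -> result = 8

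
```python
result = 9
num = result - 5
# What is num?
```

Answer: 4

Derivation:
Trace (tracking num):
result = 9  # -> result = 9
num = result - 5  # -> num = 4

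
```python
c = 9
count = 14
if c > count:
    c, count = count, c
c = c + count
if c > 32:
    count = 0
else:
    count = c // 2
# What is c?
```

Trace (tracking c):
c = 9  # -> c = 9
count = 14  # -> count = 14
if c > count:  # condition is False
c = c + count  # -> c = 23
if c > 32:  # condition is False
else:
    count = c // 2  # -> count = 11

Answer: 23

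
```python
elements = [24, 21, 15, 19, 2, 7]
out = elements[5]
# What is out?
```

Trace (tracking out):
elements = [24, 21, 15, 19, 2, 7]  # -> elements = [24, 21, 15, 19, 2, 7]
out = elements[5]  # -> out = 7

Answer: 7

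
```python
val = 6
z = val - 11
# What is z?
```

Trace (tracking z):
val = 6  # -> val = 6
z = val - 11  # -> z = -5

Answer: -5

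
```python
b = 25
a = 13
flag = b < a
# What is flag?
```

Answer: False

Derivation:
Trace (tracking flag):
b = 25  # -> b = 25
a = 13  # -> a = 13
flag = b < a  # -> flag = False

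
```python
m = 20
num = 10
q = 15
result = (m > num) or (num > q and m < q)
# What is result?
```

Trace (tracking result):
m = 20  # -> m = 20
num = 10  # -> num = 10
q = 15  # -> q = 15
result = m > num or (num > q and m < q)  # -> result = True

Answer: True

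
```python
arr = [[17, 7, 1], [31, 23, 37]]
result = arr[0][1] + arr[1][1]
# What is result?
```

Answer: 30

Derivation:
Trace (tracking result):
arr = [[17, 7, 1], [31, 23, 37]]  # -> arr = [[17, 7, 1], [31, 23, 37]]
result = arr[0][1] + arr[1][1]  # -> result = 30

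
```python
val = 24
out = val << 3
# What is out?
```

Trace (tracking out):
val = 24  # -> val = 24
out = val << 3  # -> out = 192

Answer: 192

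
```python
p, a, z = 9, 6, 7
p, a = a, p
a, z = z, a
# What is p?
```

Answer: 6

Derivation:
Trace (tracking p):
p, a, z = (9, 6, 7)  # -> p = 9, a = 6, z = 7
p, a = (a, p)  # -> p = 6, a = 9
a, z = (z, a)  # -> a = 7, z = 9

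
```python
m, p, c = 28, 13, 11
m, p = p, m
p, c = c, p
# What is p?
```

Trace (tracking p):
m, p, c = (28, 13, 11)  # -> m = 28, p = 13, c = 11
m, p = (p, m)  # -> m = 13, p = 28
p, c = (c, p)  # -> p = 11, c = 28

Answer: 11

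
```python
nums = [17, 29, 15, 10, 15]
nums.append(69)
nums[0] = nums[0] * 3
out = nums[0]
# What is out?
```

Trace (tracking out):
nums = [17, 29, 15, 10, 15]  # -> nums = [17, 29, 15, 10, 15]
nums.append(69)  # -> nums = [17, 29, 15, 10, 15, 69]
nums[0] = nums[0] * 3  # -> nums = [51, 29, 15, 10, 15, 69]
out = nums[0]  # -> out = 51

Answer: 51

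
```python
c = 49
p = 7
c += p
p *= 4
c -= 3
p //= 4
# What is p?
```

Answer: 7

Derivation:
Trace (tracking p):
c = 49  # -> c = 49
p = 7  # -> p = 7
c += p  # -> c = 56
p *= 4  # -> p = 28
c -= 3  # -> c = 53
p //= 4  # -> p = 7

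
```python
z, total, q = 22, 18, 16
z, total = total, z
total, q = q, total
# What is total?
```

Trace (tracking total):
z, total, q = (22, 18, 16)  # -> z = 22, total = 18, q = 16
z, total = (total, z)  # -> z = 18, total = 22
total, q = (q, total)  # -> total = 16, q = 22

Answer: 16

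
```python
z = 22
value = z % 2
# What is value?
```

Answer: 0

Derivation:
Trace (tracking value):
z = 22  # -> z = 22
value = z % 2  # -> value = 0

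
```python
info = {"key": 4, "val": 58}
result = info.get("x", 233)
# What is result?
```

Trace (tracking result):
info = {'key': 4, 'val': 58}  # -> info = {'key': 4, 'val': 58}
result = info.get('x', 233)  # -> result = 233

Answer: 233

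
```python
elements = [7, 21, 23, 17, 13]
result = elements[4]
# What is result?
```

Answer: 13

Derivation:
Trace (tracking result):
elements = [7, 21, 23, 17, 13]  # -> elements = [7, 21, 23, 17, 13]
result = elements[4]  # -> result = 13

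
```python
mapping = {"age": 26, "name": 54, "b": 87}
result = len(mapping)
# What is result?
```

Answer: 3

Derivation:
Trace (tracking result):
mapping = {'age': 26, 'name': 54, 'b': 87}  # -> mapping = {'age': 26, 'name': 54, 'b': 87}
result = len(mapping)  # -> result = 3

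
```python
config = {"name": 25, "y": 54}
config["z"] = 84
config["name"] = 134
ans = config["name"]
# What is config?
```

Answer: {'name': 134, 'y': 54, 'z': 84}

Derivation:
Trace (tracking config):
config = {'name': 25, 'y': 54}  # -> config = {'name': 25, 'y': 54}
config['z'] = 84  # -> config = {'name': 25, 'y': 54, 'z': 84}
config['name'] = 134  # -> config = {'name': 134, 'y': 54, 'z': 84}
ans = config['name']  # -> ans = 134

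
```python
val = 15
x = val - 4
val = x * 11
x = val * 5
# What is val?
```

Trace (tracking val):
val = 15  # -> val = 15
x = val - 4  # -> x = 11
val = x * 11  # -> val = 121
x = val * 5  # -> x = 605

Answer: 121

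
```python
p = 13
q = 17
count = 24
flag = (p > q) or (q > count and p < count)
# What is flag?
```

Answer: False

Derivation:
Trace (tracking flag):
p = 13  # -> p = 13
q = 17  # -> q = 17
count = 24  # -> count = 24
flag = p > q or (q > count and p < count)  # -> flag = False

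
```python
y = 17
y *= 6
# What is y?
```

Trace (tracking y):
y = 17  # -> y = 17
y *= 6  # -> y = 102

Answer: 102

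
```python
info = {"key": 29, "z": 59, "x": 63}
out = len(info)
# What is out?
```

Trace (tracking out):
info = {'key': 29, 'z': 59, 'x': 63}  # -> info = {'key': 29, 'z': 59, 'x': 63}
out = len(info)  # -> out = 3

Answer: 3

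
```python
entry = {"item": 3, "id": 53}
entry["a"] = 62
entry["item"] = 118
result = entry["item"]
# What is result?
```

Trace (tracking result):
entry = {'item': 3, 'id': 53}  # -> entry = {'item': 3, 'id': 53}
entry['a'] = 62  # -> entry = {'item': 3, 'id': 53, 'a': 62}
entry['item'] = 118  # -> entry = {'item': 118, 'id': 53, 'a': 62}
result = entry['item']  # -> result = 118

Answer: 118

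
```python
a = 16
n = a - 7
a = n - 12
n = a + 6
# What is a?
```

Answer: -3

Derivation:
Trace (tracking a):
a = 16  # -> a = 16
n = a - 7  # -> n = 9
a = n - 12  # -> a = -3
n = a + 6  # -> n = 3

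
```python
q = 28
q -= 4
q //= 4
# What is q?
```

Trace (tracking q):
q = 28  # -> q = 28
q -= 4  # -> q = 24
q //= 4  # -> q = 6

Answer: 6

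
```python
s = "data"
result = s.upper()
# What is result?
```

Answer: 'DATA'

Derivation:
Trace (tracking result):
s = 'data'  # -> s = 'data'
result = s.upper()  # -> result = 'DATA'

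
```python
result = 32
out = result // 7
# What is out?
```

Answer: 4

Derivation:
Trace (tracking out):
result = 32  # -> result = 32
out = result // 7  # -> out = 4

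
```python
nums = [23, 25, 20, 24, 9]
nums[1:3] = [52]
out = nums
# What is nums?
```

Trace (tracking nums):
nums = [23, 25, 20, 24, 9]  # -> nums = [23, 25, 20, 24, 9]
nums[1:3] = [52]  # -> nums = [23, 52, 24, 9]
out = nums  # -> out = [23, 52, 24, 9]

Answer: [23, 52, 24, 9]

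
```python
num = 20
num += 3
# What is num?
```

Answer: 23

Derivation:
Trace (tracking num):
num = 20  # -> num = 20
num += 3  # -> num = 23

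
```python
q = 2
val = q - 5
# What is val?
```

Trace (tracking val):
q = 2  # -> q = 2
val = q - 5  # -> val = -3

Answer: -3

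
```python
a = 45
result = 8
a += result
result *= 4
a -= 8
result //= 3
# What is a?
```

Trace (tracking a):
a = 45  # -> a = 45
result = 8  # -> result = 8
a += result  # -> a = 53
result *= 4  # -> result = 32
a -= 8  # -> a = 45
result //= 3  # -> result = 10

Answer: 45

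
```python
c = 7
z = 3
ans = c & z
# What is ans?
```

Answer: 3

Derivation:
Trace (tracking ans):
c = 7  # -> c = 7
z = 3  # -> z = 3
ans = c & z  # -> ans = 3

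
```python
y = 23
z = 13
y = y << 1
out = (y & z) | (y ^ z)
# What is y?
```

Trace (tracking y):
y = 23  # -> y = 23
z = 13  # -> z = 13
y = y << 1  # -> y = 46
out = y & z | y ^ z  # -> out = 47

Answer: 46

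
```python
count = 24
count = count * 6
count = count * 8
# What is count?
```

Answer: 1152

Derivation:
Trace (tracking count):
count = 24  # -> count = 24
count = count * 6  # -> count = 144
count = count * 8  # -> count = 1152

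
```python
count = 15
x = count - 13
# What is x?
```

Answer: 2

Derivation:
Trace (tracking x):
count = 15  # -> count = 15
x = count - 13  # -> x = 2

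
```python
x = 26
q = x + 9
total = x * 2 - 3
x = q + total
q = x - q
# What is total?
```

Trace (tracking total):
x = 26  # -> x = 26
q = x + 9  # -> q = 35
total = x * 2 - 3  # -> total = 49
x = q + total  # -> x = 84
q = x - q  # -> q = 49

Answer: 49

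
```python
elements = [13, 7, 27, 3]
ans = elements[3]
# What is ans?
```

Trace (tracking ans):
elements = [13, 7, 27, 3]  # -> elements = [13, 7, 27, 3]
ans = elements[3]  # -> ans = 3

Answer: 3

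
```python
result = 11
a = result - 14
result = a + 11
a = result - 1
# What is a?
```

Trace (tracking a):
result = 11  # -> result = 11
a = result - 14  # -> a = -3
result = a + 11  # -> result = 8
a = result - 1  # -> a = 7

Answer: 7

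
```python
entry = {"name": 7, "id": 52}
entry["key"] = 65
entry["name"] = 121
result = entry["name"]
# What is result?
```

Trace (tracking result):
entry = {'name': 7, 'id': 52}  # -> entry = {'name': 7, 'id': 52}
entry['key'] = 65  # -> entry = {'name': 7, 'id': 52, 'key': 65}
entry['name'] = 121  # -> entry = {'name': 121, 'id': 52, 'key': 65}
result = entry['name']  # -> result = 121

Answer: 121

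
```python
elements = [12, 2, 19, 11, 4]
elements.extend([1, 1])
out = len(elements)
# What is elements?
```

Answer: [12, 2, 19, 11, 4, 1, 1]

Derivation:
Trace (tracking elements):
elements = [12, 2, 19, 11, 4]  # -> elements = [12, 2, 19, 11, 4]
elements.extend([1, 1])  # -> elements = [12, 2, 19, 11, 4, 1, 1]
out = len(elements)  # -> out = 7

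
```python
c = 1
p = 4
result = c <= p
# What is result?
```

Trace (tracking result):
c = 1  # -> c = 1
p = 4  # -> p = 4
result = c <= p  # -> result = True

Answer: True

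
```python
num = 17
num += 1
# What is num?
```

Trace (tracking num):
num = 17  # -> num = 17
num += 1  # -> num = 18

Answer: 18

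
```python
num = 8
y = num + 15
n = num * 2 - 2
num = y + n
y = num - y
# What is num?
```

Trace (tracking num):
num = 8  # -> num = 8
y = num + 15  # -> y = 23
n = num * 2 - 2  # -> n = 14
num = y + n  # -> num = 37
y = num - y  # -> y = 14

Answer: 37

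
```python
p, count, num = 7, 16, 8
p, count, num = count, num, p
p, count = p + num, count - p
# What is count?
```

Answer: -8

Derivation:
Trace (tracking count):
p, count, num = (7, 16, 8)  # -> p = 7, count = 16, num = 8
p, count, num = (count, num, p)  # -> p = 16, count = 8, num = 7
p, count = (p + num, count - p)  # -> p = 23, count = -8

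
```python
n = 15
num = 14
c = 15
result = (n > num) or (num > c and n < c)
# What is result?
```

Answer: True

Derivation:
Trace (tracking result):
n = 15  # -> n = 15
num = 14  # -> num = 14
c = 15  # -> c = 15
result = n > num or (num > c and n < c)  # -> result = True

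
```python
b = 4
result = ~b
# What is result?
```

Trace (tracking result):
b = 4  # -> b = 4
result = ~b  # -> result = -5

Answer: -5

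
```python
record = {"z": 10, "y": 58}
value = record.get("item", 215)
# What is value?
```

Trace (tracking value):
record = {'z': 10, 'y': 58}  # -> record = {'z': 10, 'y': 58}
value = record.get('item', 215)  # -> value = 215

Answer: 215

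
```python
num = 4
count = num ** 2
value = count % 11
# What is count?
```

Trace (tracking count):
num = 4  # -> num = 4
count = num ** 2  # -> count = 16
value = count % 11  # -> value = 5

Answer: 16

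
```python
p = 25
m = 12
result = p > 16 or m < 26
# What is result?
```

Trace (tracking result):
p = 25  # -> p = 25
m = 12  # -> m = 12
result = p > 16 or m < 26  # -> result = True

Answer: True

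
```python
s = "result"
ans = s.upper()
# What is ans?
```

Answer: 'RESULT'

Derivation:
Trace (tracking ans):
s = 'result'  # -> s = 'result'
ans = s.upper()  # -> ans = 'RESULT'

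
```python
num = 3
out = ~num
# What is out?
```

Trace (tracking out):
num = 3  # -> num = 3
out = ~num  # -> out = -4

Answer: -4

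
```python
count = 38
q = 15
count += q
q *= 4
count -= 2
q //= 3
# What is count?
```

Trace (tracking count):
count = 38  # -> count = 38
q = 15  # -> q = 15
count += q  # -> count = 53
q *= 4  # -> q = 60
count -= 2  # -> count = 51
q //= 3  # -> q = 20

Answer: 51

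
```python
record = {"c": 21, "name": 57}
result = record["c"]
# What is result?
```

Answer: 21

Derivation:
Trace (tracking result):
record = {'c': 21, 'name': 57}  # -> record = {'c': 21, 'name': 57}
result = record['c']  # -> result = 21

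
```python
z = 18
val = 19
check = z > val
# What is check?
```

Trace (tracking check):
z = 18  # -> z = 18
val = 19  # -> val = 19
check = z > val  # -> check = False

Answer: False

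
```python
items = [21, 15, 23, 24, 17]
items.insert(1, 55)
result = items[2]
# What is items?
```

Answer: [21, 55, 15, 23, 24, 17]

Derivation:
Trace (tracking items):
items = [21, 15, 23, 24, 17]  # -> items = [21, 15, 23, 24, 17]
items.insert(1, 55)  # -> items = [21, 55, 15, 23, 24, 17]
result = items[2]  # -> result = 15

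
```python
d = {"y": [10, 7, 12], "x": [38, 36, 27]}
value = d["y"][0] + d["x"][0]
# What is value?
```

Trace (tracking value):
d = {'y': [10, 7, 12], 'x': [38, 36, 27]}  # -> d = {'y': [10, 7, 12], 'x': [38, 36, 27]}
value = d['y'][0] + d['x'][0]  # -> value = 48

Answer: 48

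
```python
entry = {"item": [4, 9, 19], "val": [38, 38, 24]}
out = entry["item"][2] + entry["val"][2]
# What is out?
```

Answer: 43

Derivation:
Trace (tracking out):
entry = {'item': [4, 9, 19], 'val': [38, 38, 24]}  # -> entry = {'item': [4, 9, 19], 'val': [38, 38, 24]}
out = entry['item'][2] + entry['val'][2]  # -> out = 43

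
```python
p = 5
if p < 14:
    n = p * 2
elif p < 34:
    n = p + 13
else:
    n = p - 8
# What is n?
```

Trace (tracking n):
p = 5  # -> p = 5
if p < 14:  # condition is True
    n = p * 2  # -> n = 10

Answer: 10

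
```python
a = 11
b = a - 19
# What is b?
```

Answer: -8

Derivation:
Trace (tracking b):
a = 11  # -> a = 11
b = a - 19  # -> b = -8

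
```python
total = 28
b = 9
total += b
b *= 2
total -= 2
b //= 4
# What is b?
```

Answer: 4

Derivation:
Trace (tracking b):
total = 28  # -> total = 28
b = 9  # -> b = 9
total += b  # -> total = 37
b *= 2  # -> b = 18
total -= 2  # -> total = 35
b //= 4  # -> b = 4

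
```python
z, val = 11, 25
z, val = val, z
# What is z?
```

Answer: 25

Derivation:
Trace (tracking z):
z, val = (11, 25)  # -> z = 11, val = 25
z, val = (val, z)  # -> z = 25, val = 11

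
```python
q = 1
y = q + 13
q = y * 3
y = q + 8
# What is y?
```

Answer: 50

Derivation:
Trace (tracking y):
q = 1  # -> q = 1
y = q + 13  # -> y = 14
q = y * 3  # -> q = 42
y = q + 8  # -> y = 50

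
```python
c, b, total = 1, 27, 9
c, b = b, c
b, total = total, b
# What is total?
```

Answer: 1

Derivation:
Trace (tracking total):
c, b, total = (1, 27, 9)  # -> c = 1, b = 27, total = 9
c, b = (b, c)  # -> c = 27, b = 1
b, total = (total, b)  # -> b = 9, total = 1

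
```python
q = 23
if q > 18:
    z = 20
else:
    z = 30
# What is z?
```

Answer: 20

Derivation:
Trace (tracking z):
q = 23  # -> q = 23
if q > 18:  # condition is True
    z = 20  # -> z = 20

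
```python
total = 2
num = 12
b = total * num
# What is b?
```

Answer: 24

Derivation:
Trace (tracking b):
total = 2  # -> total = 2
num = 12  # -> num = 12
b = total * num  # -> b = 24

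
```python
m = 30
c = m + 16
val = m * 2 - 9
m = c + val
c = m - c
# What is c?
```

Answer: 51

Derivation:
Trace (tracking c):
m = 30  # -> m = 30
c = m + 16  # -> c = 46
val = m * 2 - 9  # -> val = 51
m = c + val  # -> m = 97
c = m - c  # -> c = 51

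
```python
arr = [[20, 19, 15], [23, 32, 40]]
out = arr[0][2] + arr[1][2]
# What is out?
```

Trace (tracking out):
arr = [[20, 19, 15], [23, 32, 40]]  # -> arr = [[20, 19, 15], [23, 32, 40]]
out = arr[0][2] + arr[1][2]  # -> out = 55

Answer: 55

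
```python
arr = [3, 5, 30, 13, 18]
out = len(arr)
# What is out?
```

Trace (tracking out):
arr = [3, 5, 30, 13, 18]  # -> arr = [3, 5, 30, 13, 18]
out = len(arr)  # -> out = 5

Answer: 5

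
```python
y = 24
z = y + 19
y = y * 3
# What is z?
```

Trace (tracking z):
y = 24  # -> y = 24
z = y + 19  # -> z = 43
y = y * 3  # -> y = 72

Answer: 43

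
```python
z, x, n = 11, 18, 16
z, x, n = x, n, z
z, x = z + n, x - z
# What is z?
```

Answer: 29

Derivation:
Trace (tracking z):
z, x, n = (11, 18, 16)  # -> z = 11, x = 18, n = 16
z, x, n = (x, n, z)  # -> z = 18, x = 16, n = 11
z, x = (z + n, x - z)  # -> z = 29, x = -2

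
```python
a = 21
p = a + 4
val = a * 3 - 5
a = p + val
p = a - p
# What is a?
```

Answer: 83

Derivation:
Trace (tracking a):
a = 21  # -> a = 21
p = a + 4  # -> p = 25
val = a * 3 - 5  # -> val = 58
a = p + val  # -> a = 83
p = a - p  # -> p = 58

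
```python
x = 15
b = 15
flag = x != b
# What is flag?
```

Trace (tracking flag):
x = 15  # -> x = 15
b = 15  # -> b = 15
flag = x != b  # -> flag = False

Answer: False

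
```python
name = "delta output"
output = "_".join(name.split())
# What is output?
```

Answer: 'delta_output'

Derivation:
Trace (tracking output):
name = 'delta output'  # -> name = 'delta output'
output = '_'.join(name.split())  # -> output = 'delta_output'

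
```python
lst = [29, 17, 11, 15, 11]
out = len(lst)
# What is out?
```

Trace (tracking out):
lst = [29, 17, 11, 15, 11]  # -> lst = [29, 17, 11, 15, 11]
out = len(lst)  # -> out = 5

Answer: 5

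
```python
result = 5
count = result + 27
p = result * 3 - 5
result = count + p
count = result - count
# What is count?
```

Answer: 10

Derivation:
Trace (tracking count):
result = 5  # -> result = 5
count = result + 27  # -> count = 32
p = result * 3 - 5  # -> p = 10
result = count + p  # -> result = 42
count = result - count  # -> count = 10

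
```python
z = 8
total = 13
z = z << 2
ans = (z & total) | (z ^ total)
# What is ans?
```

Answer: 45

Derivation:
Trace (tracking ans):
z = 8  # -> z = 8
total = 13  # -> total = 13
z = z << 2  # -> z = 32
ans = z & total | z ^ total  # -> ans = 45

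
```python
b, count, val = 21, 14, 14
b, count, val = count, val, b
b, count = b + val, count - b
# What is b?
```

Answer: 35

Derivation:
Trace (tracking b):
b, count, val = (21, 14, 14)  # -> b = 21, count = 14, val = 14
b, count, val = (count, val, b)  # -> b = 14, count = 14, val = 21
b, count = (b + val, count - b)  # -> b = 35, count = 0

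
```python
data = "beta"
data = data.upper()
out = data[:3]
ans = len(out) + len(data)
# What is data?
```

Answer: 'BETA'

Derivation:
Trace (tracking data):
data = 'beta'  # -> data = 'beta'
data = data.upper()  # -> data = 'BETA'
out = data[:3]  # -> out = 'BET'
ans = len(out) + len(data)  # -> ans = 7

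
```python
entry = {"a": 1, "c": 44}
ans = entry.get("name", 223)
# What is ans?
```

Answer: 223

Derivation:
Trace (tracking ans):
entry = {'a': 1, 'c': 44}  # -> entry = {'a': 1, 'c': 44}
ans = entry.get('name', 223)  # -> ans = 223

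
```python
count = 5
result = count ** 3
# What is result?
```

Answer: 125

Derivation:
Trace (tracking result):
count = 5  # -> count = 5
result = count ** 3  # -> result = 125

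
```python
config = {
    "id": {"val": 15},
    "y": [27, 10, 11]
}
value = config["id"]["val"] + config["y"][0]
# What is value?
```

Trace (tracking value):
config = {'id': {'val': 15}, 'y': [27, 10, 11]}  # -> config = {'id': {'val': 15}, 'y': [27, 10, 11]}
value = config['id']['val'] + config['y'][0]  # -> value = 42

Answer: 42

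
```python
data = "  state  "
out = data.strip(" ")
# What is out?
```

Trace (tracking out):
data = '  state  '  # -> data = '  state  '
out = data.strip(' ')  # -> out = 'state'

Answer: 'state'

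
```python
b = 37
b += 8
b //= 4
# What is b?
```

Answer: 11

Derivation:
Trace (tracking b):
b = 37  # -> b = 37
b += 8  # -> b = 45
b //= 4  # -> b = 11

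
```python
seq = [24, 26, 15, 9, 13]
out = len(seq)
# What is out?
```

Trace (tracking out):
seq = [24, 26, 15, 9, 13]  # -> seq = [24, 26, 15, 9, 13]
out = len(seq)  # -> out = 5

Answer: 5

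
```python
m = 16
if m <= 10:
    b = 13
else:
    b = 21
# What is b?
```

Answer: 21

Derivation:
Trace (tracking b):
m = 16  # -> m = 16
if m <= 10:  # condition is False
else:
    b = 21  # -> b = 21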